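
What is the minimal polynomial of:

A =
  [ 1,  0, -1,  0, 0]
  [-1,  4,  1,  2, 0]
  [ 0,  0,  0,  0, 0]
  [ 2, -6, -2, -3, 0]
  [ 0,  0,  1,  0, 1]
x^2 - x

The characteristic polynomial is χ_A(x) = x^2*(x - 1)^3, so the eigenvalues are known. The minimal polynomial is
  m_A(x) = Π_λ (x − λ)^{k_λ}
where k_λ is the size of the *largest* Jordan block for λ (equivalently, the smallest k with (A − λI)^k v = 0 for every generalised eigenvector v of λ).

  λ = 0: largest Jordan block has size 1, contributing (x − 0)
  λ = 1: largest Jordan block has size 1, contributing (x − 1)

So m_A(x) = x*(x - 1) = x^2 - x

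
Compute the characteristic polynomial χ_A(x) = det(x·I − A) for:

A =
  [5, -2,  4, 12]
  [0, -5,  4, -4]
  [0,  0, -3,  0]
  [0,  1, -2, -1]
x^4 + 4*x^3 - 18*x^2 - 108*x - 135

Expanding det(x·I − A) (e.g. by cofactor expansion or by noting that A is similar to its Jordan form J, which has the same characteristic polynomial as A) gives
  χ_A(x) = x^4 + 4*x^3 - 18*x^2 - 108*x - 135
which factors as (x - 5)*(x + 3)^3. The eigenvalues (with algebraic multiplicities) are λ = -3 with multiplicity 3, λ = 5 with multiplicity 1.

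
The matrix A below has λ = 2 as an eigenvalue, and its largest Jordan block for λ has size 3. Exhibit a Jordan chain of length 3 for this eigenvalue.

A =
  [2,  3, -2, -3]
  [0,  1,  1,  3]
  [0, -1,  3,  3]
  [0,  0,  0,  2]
A Jordan chain for λ = 2 of length 3:
v_1 = (-1, 0, 0, 0)ᵀ
v_2 = (3, -1, -1, 0)ᵀ
v_3 = (0, 1, 0, 0)ᵀ

Let N = A − (2)·I. We want v_3 with N^3 v_3 = 0 but N^2 v_3 ≠ 0; then v_{j-1} := N · v_j for j = 3, …, 2.

Pick v_3 = (0, 1, 0, 0)ᵀ.
Then v_2 = N · v_3 = (3, -1, -1, 0)ᵀ.
Then v_1 = N · v_2 = (-1, 0, 0, 0)ᵀ.

Sanity check: (A − (2)·I) v_1 = (0, 0, 0, 0)ᵀ = 0. ✓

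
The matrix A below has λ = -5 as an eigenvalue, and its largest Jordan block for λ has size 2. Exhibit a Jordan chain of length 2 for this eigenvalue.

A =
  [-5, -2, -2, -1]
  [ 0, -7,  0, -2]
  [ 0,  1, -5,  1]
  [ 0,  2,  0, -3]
A Jordan chain for λ = -5 of length 2:
v_1 = (-2, -2, 1, 2)ᵀ
v_2 = (0, 1, 0, 0)ᵀ

Let N = A − (-5)·I. We want v_2 with N^2 v_2 = 0 but N^1 v_2 ≠ 0; then v_{j-1} := N · v_j for j = 2, …, 2.

Pick v_2 = (0, 1, 0, 0)ᵀ.
Then v_1 = N · v_2 = (-2, -2, 1, 2)ᵀ.

Sanity check: (A − (-5)·I) v_1 = (0, 0, 0, 0)ᵀ = 0. ✓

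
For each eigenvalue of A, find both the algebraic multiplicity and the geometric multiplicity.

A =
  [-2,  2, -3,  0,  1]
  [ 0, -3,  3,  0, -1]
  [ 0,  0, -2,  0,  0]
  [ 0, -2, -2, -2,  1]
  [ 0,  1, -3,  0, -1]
λ = -2: alg = 5, geom = 2

Step 1 — factor the characteristic polynomial to read off the algebraic multiplicities:
  χ_A(x) = (x + 2)^5

Step 2 — compute geometric multiplicities via the rank-nullity identity g(λ) = n − rank(A − λI):
  rank(A − (-2)·I) = 3, so dim ker(A − (-2)·I) = n − 3 = 2

Summary:
  λ = -2: algebraic multiplicity = 5, geometric multiplicity = 2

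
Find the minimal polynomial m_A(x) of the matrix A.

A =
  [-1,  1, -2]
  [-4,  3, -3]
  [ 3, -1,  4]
x^3 - 6*x^2 + 12*x - 8

The characteristic polynomial is χ_A(x) = (x - 2)^3, so the eigenvalues are known. The minimal polynomial is
  m_A(x) = Π_λ (x − λ)^{k_λ}
where k_λ is the size of the *largest* Jordan block for λ (equivalently, the smallest k with (A − λI)^k v = 0 for every generalised eigenvector v of λ).

  λ = 2: largest Jordan block has size 3, contributing (x − 2)^3

So m_A(x) = (x - 2)^3 = x^3 - 6*x^2 + 12*x - 8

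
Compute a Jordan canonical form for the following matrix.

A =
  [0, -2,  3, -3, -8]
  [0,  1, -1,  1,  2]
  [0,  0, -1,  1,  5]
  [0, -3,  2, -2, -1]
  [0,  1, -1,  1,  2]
J_3(0) ⊕ J_2(0)

The characteristic polynomial is
  det(x·I − A) = x^5

Eigenvalues and multiplicities (the geometric multiplicity of λ is n − rank(A − λI), which equals the number of Jordan blocks for λ):
  λ = 0: algebraic multiplicity = 5, geometric multiplicity = 2

Determining the block sizes for each eigenvalue:
  λ = 0: with am = 5 and gm = 2, the partition is not yet determined (e.g. several partitions of 5 into 2 parts exist). Let N = A − (0)·I. Computing rank(N^1) = 3, rank(N^2) = 1, rank(N^3) = 0; the number of blocks of size ≥ j is rank(N^{j−1}) − rank(N^j), giving [2, 2, 1]. So we have 1 block(s) of size 3, 1 block(s) of size 2 → block sizes [3, 2]

Assembling the blocks gives a Jordan form
J =
  [0, 1, 0, 0, 0]
  [0, 0, 1, 0, 0]
  [0, 0, 0, 0, 0]
  [0, 0, 0, 0, 1]
  [0, 0, 0, 0, 0]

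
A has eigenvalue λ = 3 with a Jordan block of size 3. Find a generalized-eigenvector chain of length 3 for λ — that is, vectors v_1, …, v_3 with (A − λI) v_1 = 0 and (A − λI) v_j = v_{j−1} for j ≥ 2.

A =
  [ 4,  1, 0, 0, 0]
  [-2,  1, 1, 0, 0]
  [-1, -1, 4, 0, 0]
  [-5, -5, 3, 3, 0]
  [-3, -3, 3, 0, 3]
A Jordan chain for λ = 3 of length 3:
v_1 = (-1, 1, 0, 2, 0)ᵀ
v_2 = (1, -2, -1, -5, -3)ᵀ
v_3 = (1, 0, 0, 0, 0)ᵀ

Let N = A − (3)·I. We want v_3 with N^3 v_3 = 0 but N^2 v_3 ≠ 0; then v_{j-1} := N · v_j for j = 3, …, 2.

Pick v_3 = (1, 0, 0, 0, 0)ᵀ.
Then v_2 = N · v_3 = (1, -2, -1, -5, -3)ᵀ.
Then v_1 = N · v_2 = (-1, 1, 0, 2, 0)ᵀ.

Sanity check: (A − (3)·I) v_1 = (0, 0, 0, 0, 0)ᵀ = 0. ✓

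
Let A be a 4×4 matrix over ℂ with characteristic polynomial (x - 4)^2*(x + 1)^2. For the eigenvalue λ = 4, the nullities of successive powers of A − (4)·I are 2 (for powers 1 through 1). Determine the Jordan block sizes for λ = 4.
Block sizes for λ = 4: [1, 1]

From the dimensions of kernels of powers, the number of Jordan blocks of size at least j is d_j − d_{j−1} where d_j = dim ker(N^j) (with d_0 = 0). Computing the differences gives [2].
The number of blocks of size exactly k is (#blocks of size ≥ k) − (#blocks of size ≥ k + 1), so the partition is: 2 block(s) of size 1.
In nonincreasing order the block sizes are [1, 1].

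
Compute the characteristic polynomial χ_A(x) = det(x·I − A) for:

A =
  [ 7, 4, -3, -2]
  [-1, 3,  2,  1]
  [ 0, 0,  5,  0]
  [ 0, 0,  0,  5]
x^4 - 20*x^3 + 150*x^2 - 500*x + 625

Expanding det(x·I − A) (e.g. by cofactor expansion or by noting that A is similar to its Jordan form J, which has the same characteristic polynomial as A) gives
  χ_A(x) = x^4 - 20*x^3 + 150*x^2 - 500*x + 625
which factors as (x - 5)^4. The eigenvalues (with algebraic multiplicities) are λ = 5 with multiplicity 4.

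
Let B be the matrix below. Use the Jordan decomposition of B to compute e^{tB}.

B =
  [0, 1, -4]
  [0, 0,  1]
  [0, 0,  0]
e^{tB} =
  [1, t, t^2/2 - 4*t]
  [0, 1, t]
  [0, 0, 1]

Strategy: write B = P · J · P⁻¹ where J is a Jordan canonical form, so e^{tB} = P · e^{tJ} · P⁻¹, and e^{tJ} can be computed block-by-block.

B has Jordan form
J =
  [0, 1, 0]
  [0, 0, 1]
  [0, 0, 0]
(up to reordering of blocks).

Per-block formulas:
  For a 3×3 Jordan block J_3(0): exp(t · J_3(0)) = e^(0t)·(I + t·N + (t^2/2)·N^2), where N is the 3×3 nilpotent shift.

After assembling e^{tJ} and conjugating by P, we get:

e^{tB} =
  [1, t, t^2/2 - 4*t]
  [0, 1, t]
  [0, 0, 1]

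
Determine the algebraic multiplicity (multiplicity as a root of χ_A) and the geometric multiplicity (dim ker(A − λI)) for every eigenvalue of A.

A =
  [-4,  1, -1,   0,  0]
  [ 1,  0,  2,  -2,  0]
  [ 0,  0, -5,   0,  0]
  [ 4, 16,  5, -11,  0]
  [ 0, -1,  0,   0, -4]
λ = -5: alg = 4, geom = 2; λ = -4: alg = 1, geom = 1

Step 1 — factor the characteristic polynomial to read off the algebraic multiplicities:
  χ_A(x) = (x + 4)*(x + 5)^4

Step 2 — compute geometric multiplicities via the rank-nullity identity g(λ) = n − rank(A − λI):
  rank(A − (-5)·I) = 3, so dim ker(A − (-5)·I) = n − 3 = 2
  rank(A − (-4)·I) = 4, so dim ker(A − (-4)·I) = n − 4 = 1

Summary:
  λ = -5: algebraic multiplicity = 4, geometric multiplicity = 2
  λ = -4: algebraic multiplicity = 1, geometric multiplicity = 1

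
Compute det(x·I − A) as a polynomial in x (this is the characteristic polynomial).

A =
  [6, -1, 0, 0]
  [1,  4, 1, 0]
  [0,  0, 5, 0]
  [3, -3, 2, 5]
x^4 - 20*x^3 + 150*x^2 - 500*x + 625

Expanding det(x·I − A) (e.g. by cofactor expansion or by noting that A is similar to its Jordan form J, which has the same characteristic polynomial as A) gives
  χ_A(x) = x^4 - 20*x^3 + 150*x^2 - 500*x + 625
which factors as (x - 5)^4. The eigenvalues (with algebraic multiplicities) are λ = 5 with multiplicity 4.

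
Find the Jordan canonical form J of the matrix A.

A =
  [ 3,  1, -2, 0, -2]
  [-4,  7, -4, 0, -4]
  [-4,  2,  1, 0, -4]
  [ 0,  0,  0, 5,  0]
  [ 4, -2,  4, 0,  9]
J_2(5) ⊕ J_1(5) ⊕ J_1(5) ⊕ J_1(5)

The characteristic polynomial is
  det(x·I − A) = x^5 - 25*x^4 + 250*x^3 - 1250*x^2 + 3125*x - 3125 = (x - 5)^5

Eigenvalues and multiplicities (the geometric multiplicity of λ is n − rank(A − λI), which equals the number of Jordan blocks for λ):
  λ = 5: algebraic multiplicity = 5, geometric multiplicity = 4

Determining the block sizes for each eigenvalue:
  λ = 5: 4 blocks summing to 5 forces exactly one block of size 2 and the rest size 1 → block sizes [2, 1, 1, 1]

Assembling the blocks gives a Jordan form
J =
  [5, 1, 0, 0, 0]
  [0, 5, 0, 0, 0]
  [0, 0, 5, 0, 0]
  [0, 0, 0, 5, 0]
  [0, 0, 0, 0, 5]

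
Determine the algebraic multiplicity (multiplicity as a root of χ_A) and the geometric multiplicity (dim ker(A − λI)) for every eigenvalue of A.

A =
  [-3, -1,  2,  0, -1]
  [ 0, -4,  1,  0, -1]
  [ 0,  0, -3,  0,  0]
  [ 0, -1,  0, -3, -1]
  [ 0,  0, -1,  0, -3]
λ = -4: alg = 1, geom = 1; λ = -3: alg = 4, geom = 3

Step 1 — factor the characteristic polynomial to read off the algebraic multiplicities:
  χ_A(x) = (x + 3)^4*(x + 4)

Step 2 — compute geometric multiplicities via the rank-nullity identity g(λ) = n − rank(A − λI):
  rank(A − (-4)·I) = 4, so dim ker(A − (-4)·I) = n − 4 = 1
  rank(A − (-3)·I) = 2, so dim ker(A − (-3)·I) = n − 2 = 3

Summary:
  λ = -4: algebraic multiplicity = 1, geometric multiplicity = 1
  λ = -3: algebraic multiplicity = 4, geometric multiplicity = 3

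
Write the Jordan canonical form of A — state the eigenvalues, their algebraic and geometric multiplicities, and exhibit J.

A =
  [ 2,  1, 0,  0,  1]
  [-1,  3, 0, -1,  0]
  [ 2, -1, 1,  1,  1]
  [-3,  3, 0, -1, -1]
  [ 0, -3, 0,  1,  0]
J_2(1) ⊕ J_2(1) ⊕ J_1(1)

The characteristic polynomial is
  det(x·I − A) = x^5 - 5*x^4 + 10*x^3 - 10*x^2 + 5*x - 1 = (x - 1)^5

Eigenvalues and multiplicities (the geometric multiplicity of λ is n − rank(A − λI), which equals the number of Jordan blocks for λ):
  λ = 1: algebraic multiplicity = 5, geometric multiplicity = 3

Determining the block sizes for each eigenvalue:
  λ = 1: with am = 5 and gm = 3, the partition is not yet determined (e.g. several partitions of 5 into 3 parts exist). Let N = A − (1)·I. Computing rank(N^1) = 2, rank(N^2) = 0; the number of blocks of size ≥ j is rank(N^{j−1}) − rank(N^j), giving [3, 2]. So we have 2 block(s) of size 2, 1 block(s) of size 1 → block sizes [2, 2, 1]

Assembling the blocks gives a Jordan form
J =
  [1, 1, 0, 0, 0]
  [0, 1, 0, 0, 0]
  [0, 0, 1, 1, 0]
  [0, 0, 0, 1, 0]
  [0, 0, 0, 0, 1]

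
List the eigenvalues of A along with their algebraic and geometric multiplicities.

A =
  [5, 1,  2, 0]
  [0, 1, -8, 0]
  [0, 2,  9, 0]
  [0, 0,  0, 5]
λ = 5: alg = 4, geom = 3

Step 1 — factor the characteristic polynomial to read off the algebraic multiplicities:
  χ_A(x) = (x - 5)^4

Step 2 — compute geometric multiplicities via the rank-nullity identity g(λ) = n − rank(A − λI):
  rank(A − (5)·I) = 1, so dim ker(A − (5)·I) = n − 1 = 3

Summary:
  λ = 5: algebraic multiplicity = 4, geometric multiplicity = 3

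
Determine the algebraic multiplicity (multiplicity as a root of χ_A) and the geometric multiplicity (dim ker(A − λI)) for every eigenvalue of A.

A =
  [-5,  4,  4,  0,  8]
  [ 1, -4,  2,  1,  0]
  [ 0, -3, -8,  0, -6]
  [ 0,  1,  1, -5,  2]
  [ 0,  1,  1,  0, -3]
λ = -5: alg = 5, geom = 3

Step 1 — factor the characteristic polynomial to read off the algebraic multiplicities:
  χ_A(x) = (x + 5)^5

Step 2 — compute geometric multiplicities via the rank-nullity identity g(λ) = n − rank(A − λI):
  rank(A − (-5)·I) = 2, so dim ker(A − (-5)·I) = n − 2 = 3

Summary:
  λ = -5: algebraic multiplicity = 5, geometric multiplicity = 3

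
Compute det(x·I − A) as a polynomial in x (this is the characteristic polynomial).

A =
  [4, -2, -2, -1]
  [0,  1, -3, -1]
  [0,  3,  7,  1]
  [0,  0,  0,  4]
x^4 - 16*x^3 + 96*x^2 - 256*x + 256

Expanding det(x·I − A) (e.g. by cofactor expansion or by noting that A is similar to its Jordan form J, which has the same characteristic polynomial as A) gives
  χ_A(x) = x^4 - 16*x^3 + 96*x^2 - 256*x + 256
which factors as (x - 4)^4. The eigenvalues (with algebraic multiplicities) are λ = 4 with multiplicity 4.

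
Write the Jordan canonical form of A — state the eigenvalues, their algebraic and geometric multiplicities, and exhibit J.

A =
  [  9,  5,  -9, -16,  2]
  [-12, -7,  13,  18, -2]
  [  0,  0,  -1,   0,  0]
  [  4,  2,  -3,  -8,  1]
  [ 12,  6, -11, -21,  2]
J_3(-1) ⊕ J_2(-1)

The characteristic polynomial is
  det(x·I − A) = x^5 + 5*x^4 + 10*x^3 + 10*x^2 + 5*x + 1 = (x + 1)^5

Eigenvalues and multiplicities (the geometric multiplicity of λ is n − rank(A − λI), which equals the number of Jordan blocks for λ):
  λ = -1: algebraic multiplicity = 5, geometric multiplicity = 2

Determining the block sizes for each eigenvalue:
  λ = -1: with am = 5 and gm = 2, the partition is not yet determined (e.g. several partitions of 5 into 2 parts exist). Let N = A − (-1)·I. Computing rank(N^1) = 3, rank(N^2) = 1, rank(N^3) = 0; the number of blocks of size ≥ j is rank(N^{j−1}) − rank(N^j), giving [2, 2, 1]. So we have 1 block(s) of size 3, 1 block(s) of size 2 → block sizes [3, 2]

Assembling the blocks gives a Jordan form
J =
  [-1,  1,  0,  0,  0]
  [ 0, -1,  1,  0,  0]
  [ 0,  0, -1,  0,  0]
  [ 0,  0,  0, -1,  1]
  [ 0,  0,  0,  0, -1]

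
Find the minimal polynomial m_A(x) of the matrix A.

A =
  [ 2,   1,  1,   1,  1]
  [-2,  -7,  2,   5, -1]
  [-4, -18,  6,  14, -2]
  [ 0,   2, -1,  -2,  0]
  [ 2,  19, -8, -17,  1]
x^3

The characteristic polynomial is χ_A(x) = x^5, so the eigenvalues are known. The minimal polynomial is
  m_A(x) = Π_λ (x − λ)^{k_λ}
where k_λ is the size of the *largest* Jordan block for λ (equivalently, the smallest k with (A − λI)^k v = 0 for every generalised eigenvector v of λ).

  λ = 0: largest Jordan block has size 3, contributing (x − 0)^3

So m_A(x) = x^3 = x^3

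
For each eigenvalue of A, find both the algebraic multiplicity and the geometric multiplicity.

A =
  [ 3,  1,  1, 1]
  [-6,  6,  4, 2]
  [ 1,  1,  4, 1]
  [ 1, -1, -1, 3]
λ = 4: alg = 4, geom = 2

Step 1 — factor the characteristic polynomial to read off the algebraic multiplicities:
  χ_A(x) = (x - 4)^4

Step 2 — compute geometric multiplicities via the rank-nullity identity g(λ) = n − rank(A − λI):
  rank(A − (4)·I) = 2, so dim ker(A − (4)·I) = n − 2 = 2

Summary:
  λ = 4: algebraic multiplicity = 4, geometric multiplicity = 2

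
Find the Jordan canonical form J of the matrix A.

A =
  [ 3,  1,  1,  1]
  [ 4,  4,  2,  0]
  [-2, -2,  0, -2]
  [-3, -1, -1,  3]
J_2(2) ⊕ J_1(2) ⊕ J_1(4)

The characteristic polynomial is
  det(x·I − A) = x^4 - 10*x^3 + 36*x^2 - 56*x + 32 = (x - 4)*(x - 2)^3

Eigenvalues and multiplicities (the geometric multiplicity of λ is n − rank(A − λI), which equals the number of Jordan blocks for λ):
  λ = 2: algebraic multiplicity = 3, geometric multiplicity = 2
  λ = 4: algebraic multiplicity = 1, geometric multiplicity = 1

Determining the block sizes for each eigenvalue:
  λ = 2: 2 blocks summing to 3 forces exactly one block of size 2 and the rest size 1 → block sizes [2, 1]
  λ = 4: one block (gm = 1), so the single block has size am = 1 → block sizes [1]

Assembling the blocks gives a Jordan form
J =
  [2, 1, 0, 0]
  [0, 2, 0, 0]
  [0, 0, 2, 0]
  [0, 0, 0, 4]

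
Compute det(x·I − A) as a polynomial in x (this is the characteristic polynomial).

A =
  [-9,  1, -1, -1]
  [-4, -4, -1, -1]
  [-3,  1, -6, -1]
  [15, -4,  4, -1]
x^4 + 20*x^3 + 150*x^2 + 500*x + 625

Expanding det(x·I − A) (e.g. by cofactor expansion or by noting that A is similar to its Jordan form J, which has the same characteristic polynomial as A) gives
  χ_A(x) = x^4 + 20*x^3 + 150*x^2 + 500*x + 625
which factors as (x + 5)^4. The eigenvalues (with algebraic multiplicities) are λ = -5 with multiplicity 4.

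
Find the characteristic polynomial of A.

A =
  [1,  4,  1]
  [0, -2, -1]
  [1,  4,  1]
x^3

Expanding det(x·I − A) (e.g. by cofactor expansion or by noting that A is similar to its Jordan form J, which has the same characteristic polynomial as A) gives
  χ_A(x) = x^3
which factors as x^3. The eigenvalues (with algebraic multiplicities) are λ = 0 with multiplicity 3.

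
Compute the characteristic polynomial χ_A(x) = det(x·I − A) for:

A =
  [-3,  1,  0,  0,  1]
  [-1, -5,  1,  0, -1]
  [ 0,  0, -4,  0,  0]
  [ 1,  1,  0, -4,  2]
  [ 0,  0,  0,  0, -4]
x^5 + 20*x^4 + 160*x^3 + 640*x^2 + 1280*x + 1024

Expanding det(x·I − A) (e.g. by cofactor expansion or by noting that A is similar to its Jordan form J, which has the same characteristic polynomial as A) gives
  χ_A(x) = x^5 + 20*x^4 + 160*x^3 + 640*x^2 + 1280*x + 1024
which factors as (x + 4)^5. The eigenvalues (with algebraic multiplicities) are λ = -4 with multiplicity 5.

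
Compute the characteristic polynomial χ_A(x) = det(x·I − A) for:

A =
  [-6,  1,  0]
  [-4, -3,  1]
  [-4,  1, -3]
x^3 + 12*x^2 + 48*x + 64

Expanding det(x·I − A) (e.g. by cofactor expansion or by noting that A is similar to its Jordan form J, which has the same characteristic polynomial as A) gives
  χ_A(x) = x^3 + 12*x^2 + 48*x + 64
which factors as (x + 4)^3. The eigenvalues (with algebraic multiplicities) are λ = -4 with multiplicity 3.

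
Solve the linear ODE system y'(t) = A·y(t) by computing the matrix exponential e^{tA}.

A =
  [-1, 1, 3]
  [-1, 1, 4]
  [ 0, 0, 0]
e^{tA} =
  [1 - t, t, t^2/2 + 3*t]
  [-t, t + 1, t^2/2 + 4*t]
  [0, 0, 1]

Strategy: write A = P · J · P⁻¹ where J is a Jordan canonical form, so e^{tA} = P · e^{tJ} · P⁻¹, and e^{tJ} can be computed block-by-block.

A has Jordan form
J =
  [0, 1, 0]
  [0, 0, 1]
  [0, 0, 0]
(up to reordering of blocks).

Per-block formulas:
  For a 3×3 Jordan block J_3(0): exp(t · J_3(0)) = e^(0t)·(I + t·N + (t^2/2)·N^2), where N is the 3×3 nilpotent shift.

After assembling e^{tJ} and conjugating by P, we get:

e^{tA} =
  [1 - t, t, t^2/2 + 3*t]
  [-t, t + 1, t^2/2 + 4*t]
  [0, 0, 1]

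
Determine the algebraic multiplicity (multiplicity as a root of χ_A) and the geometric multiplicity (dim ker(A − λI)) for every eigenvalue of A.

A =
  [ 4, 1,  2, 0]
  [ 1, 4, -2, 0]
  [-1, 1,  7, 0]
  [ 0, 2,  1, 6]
λ = 5: alg = 3, geom = 2; λ = 6: alg = 1, geom = 1

Step 1 — factor the characteristic polynomial to read off the algebraic multiplicities:
  χ_A(x) = (x - 6)*(x - 5)^3

Step 2 — compute geometric multiplicities via the rank-nullity identity g(λ) = n − rank(A − λI):
  rank(A − (5)·I) = 2, so dim ker(A − (5)·I) = n − 2 = 2
  rank(A − (6)·I) = 3, so dim ker(A − (6)·I) = n − 3 = 1

Summary:
  λ = 5: algebraic multiplicity = 3, geometric multiplicity = 2
  λ = 6: algebraic multiplicity = 1, geometric multiplicity = 1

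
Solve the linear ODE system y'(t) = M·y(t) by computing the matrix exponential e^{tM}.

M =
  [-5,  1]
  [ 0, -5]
e^{tM} =
  [exp(-5*t), t*exp(-5*t)]
  [0, exp(-5*t)]

Strategy: write M = P · J · P⁻¹ where J is a Jordan canonical form, so e^{tM} = P · e^{tJ} · P⁻¹, and e^{tJ} can be computed block-by-block.

M has Jordan form
J =
  [-5,  1]
  [ 0, -5]
(up to reordering of blocks).

Per-block formulas:
  For a 2×2 Jordan block J_2(-5): exp(t · J_2(-5)) = e^(-5t)·(I + t·N), where N is the 2×2 nilpotent shift.

After assembling e^{tJ} and conjugating by P, we get:

e^{tM} =
  [exp(-5*t), t*exp(-5*t)]
  [0, exp(-5*t)]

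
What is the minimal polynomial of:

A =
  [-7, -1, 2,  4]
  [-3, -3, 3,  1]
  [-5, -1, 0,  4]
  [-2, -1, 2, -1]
x^4 + 11*x^3 + 42*x^2 + 68*x + 40

The characteristic polynomial is χ_A(x) = (x + 2)^3*(x + 5), so the eigenvalues are known. The minimal polynomial is
  m_A(x) = Π_λ (x − λ)^{k_λ}
where k_λ is the size of the *largest* Jordan block for λ (equivalently, the smallest k with (A − λI)^k v = 0 for every generalised eigenvector v of λ).

  λ = -5: largest Jordan block has size 1, contributing (x + 5)
  λ = -2: largest Jordan block has size 3, contributing (x + 2)^3

So m_A(x) = (x + 2)^3*(x + 5) = x^4 + 11*x^3 + 42*x^2 + 68*x + 40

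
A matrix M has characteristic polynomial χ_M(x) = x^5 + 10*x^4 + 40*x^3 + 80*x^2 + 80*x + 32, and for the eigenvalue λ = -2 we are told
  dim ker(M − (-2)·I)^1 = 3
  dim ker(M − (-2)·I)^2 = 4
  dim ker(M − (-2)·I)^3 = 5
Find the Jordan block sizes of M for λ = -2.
Block sizes for λ = -2: [3, 1, 1]

From the dimensions of kernels of powers, the number of Jordan blocks of size at least j is d_j − d_{j−1} where d_j = dim ker(N^j) (with d_0 = 0). Computing the differences gives [3, 1, 1].
The number of blocks of size exactly k is (#blocks of size ≥ k) − (#blocks of size ≥ k + 1), so the partition is: 2 block(s) of size 1, 1 block(s) of size 3.
In nonincreasing order the block sizes are [3, 1, 1].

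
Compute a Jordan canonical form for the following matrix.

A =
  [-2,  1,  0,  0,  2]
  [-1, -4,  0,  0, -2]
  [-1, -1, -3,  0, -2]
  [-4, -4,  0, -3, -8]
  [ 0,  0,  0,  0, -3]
J_2(-3) ⊕ J_1(-3) ⊕ J_1(-3) ⊕ J_1(-3)

The characteristic polynomial is
  det(x·I − A) = x^5 + 15*x^4 + 90*x^3 + 270*x^2 + 405*x + 243 = (x + 3)^5

Eigenvalues and multiplicities (the geometric multiplicity of λ is n − rank(A − λI), which equals the number of Jordan blocks for λ):
  λ = -3: algebraic multiplicity = 5, geometric multiplicity = 4

Determining the block sizes for each eigenvalue:
  λ = -3: 4 blocks summing to 5 forces exactly one block of size 2 and the rest size 1 → block sizes [2, 1, 1, 1]

Assembling the blocks gives a Jordan form
J =
  [-3,  1,  0,  0,  0]
  [ 0, -3,  0,  0,  0]
  [ 0,  0, -3,  0,  0]
  [ 0,  0,  0, -3,  0]
  [ 0,  0,  0,  0, -3]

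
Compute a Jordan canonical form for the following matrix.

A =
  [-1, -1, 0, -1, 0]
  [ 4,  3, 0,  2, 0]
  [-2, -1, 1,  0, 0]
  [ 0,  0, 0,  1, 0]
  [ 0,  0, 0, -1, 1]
J_2(1) ⊕ J_2(1) ⊕ J_1(1)

The characteristic polynomial is
  det(x·I − A) = x^5 - 5*x^4 + 10*x^3 - 10*x^2 + 5*x - 1 = (x - 1)^5

Eigenvalues and multiplicities (the geometric multiplicity of λ is n − rank(A − λI), which equals the number of Jordan blocks for λ):
  λ = 1: algebraic multiplicity = 5, geometric multiplicity = 3

Determining the block sizes for each eigenvalue:
  λ = 1: with am = 5 and gm = 3, the partition is not yet determined (e.g. several partitions of 5 into 3 parts exist). Let N = A − (1)·I. Computing rank(N^1) = 2, rank(N^2) = 0; the number of blocks of size ≥ j is rank(N^{j−1}) − rank(N^j), giving [3, 2]. So we have 2 block(s) of size 2, 1 block(s) of size 1 → block sizes [2, 2, 1]

Assembling the blocks gives a Jordan form
J =
  [1, 1, 0, 0, 0]
  [0, 1, 0, 0, 0]
  [0, 0, 1, 1, 0]
  [0, 0, 0, 1, 0]
  [0, 0, 0, 0, 1]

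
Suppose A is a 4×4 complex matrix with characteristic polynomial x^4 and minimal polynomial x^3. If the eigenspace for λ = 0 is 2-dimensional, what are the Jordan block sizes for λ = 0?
Block sizes for λ = 0: [3, 1]

Step 1 — from the characteristic polynomial, algebraic multiplicity of λ = 0 is 4. From dim ker(A − (0)·I) = 2, there are exactly 2 Jordan blocks for λ = 0.
Step 2 — from the minimal polynomial, the factor (x − 0)^3 tells us the largest block for λ = 0 has size 3.
Step 3 — with total size 4, 2 blocks, and largest block 3, the block sizes (in nonincreasing order) are [3, 1].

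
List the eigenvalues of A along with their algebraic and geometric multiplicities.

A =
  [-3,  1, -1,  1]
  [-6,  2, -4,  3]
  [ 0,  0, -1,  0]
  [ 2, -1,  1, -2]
λ = -1: alg = 4, geom = 2

Step 1 — factor the characteristic polynomial to read off the algebraic multiplicities:
  χ_A(x) = (x + 1)^4

Step 2 — compute geometric multiplicities via the rank-nullity identity g(λ) = n − rank(A − λI):
  rank(A − (-1)·I) = 2, so dim ker(A − (-1)·I) = n − 2 = 2

Summary:
  λ = -1: algebraic multiplicity = 4, geometric multiplicity = 2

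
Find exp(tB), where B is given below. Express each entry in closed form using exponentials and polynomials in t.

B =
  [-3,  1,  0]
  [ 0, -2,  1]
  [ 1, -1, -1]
e^{tB} =
  [t^2*exp(-2*t)/2 - t*exp(-2*t) + exp(-2*t), -t^2*exp(-2*t)/2 + t*exp(-2*t), t^2*exp(-2*t)/2]
  [t^2*exp(-2*t)/2, -t^2*exp(-2*t)/2 + exp(-2*t), t^2*exp(-2*t)/2 + t*exp(-2*t)]
  [t*exp(-2*t), -t*exp(-2*t), t*exp(-2*t) + exp(-2*t)]

Strategy: write B = P · J · P⁻¹ where J is a Jordan canonical form, so e^{tB} = P · e^{tJ} · P⁻¹, and e^{tJ} can be computed block-by-block.

B has Jordan form
J =
  [-2,  1,  0]
  [ 0, -2,  1]
  [ 0,  0, -2]
(up to reordering of blocks).

Per-block formulas:
  For a 3×3 Jordan block J_3(-2): exp(t · J_3(-2)) = e^(-2t)·(I + t·N + (t^2/2)·N^2), where N is the 3×3 nilpotent shift.

After assembling e^{tJ} and conjugating by P, we get:

e^{tB} =
  [t^2*exp(-2*t)/2 - t*exp(-2*t) + exp(-2*t), -t^2*exp(-2*t)/2 + t*exp(-2*t), t^2*exp(-2*t)/2]
  [t^2*exp(-2*t)/2, -t^2*exp(-2*t)/2 + exp(-2*t), t^2*exp(-2*t)/2 + t*exp(-2*t)]
  [t*exp(-2*t), -t*exp(-2*t), t*exp(-2*t) + exp(-2*t)]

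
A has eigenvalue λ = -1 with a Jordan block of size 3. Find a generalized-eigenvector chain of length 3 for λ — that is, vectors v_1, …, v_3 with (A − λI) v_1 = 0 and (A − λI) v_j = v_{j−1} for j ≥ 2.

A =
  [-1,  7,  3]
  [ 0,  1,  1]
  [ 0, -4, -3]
A Jordan chain for λ = -1 of length 3:
v_1 = (2, 0, 0)ᵀ
v_2 = (7, 2, -4)ᵀ
v_3 = (0, 1, 0)ᵀ

Let N = A − (-1)·I. We want v_3 with N^3 v_3 = 0 but N^2 v_3 ≠ 0; then v_{j-1} := N · v_j for j = 3, …, 2.

Pick v_3 = (0, 1, 0)ᵀ.
Then v_2 = N · v_3 = (7, 2, -4)ᵀ.
Then v_1 = N · v_2 = (2, 0, 0)ᵀ.

Sanity check: (A − (-1)·I) v_1 = (0, 0, 0)ᵀ = 0. ✓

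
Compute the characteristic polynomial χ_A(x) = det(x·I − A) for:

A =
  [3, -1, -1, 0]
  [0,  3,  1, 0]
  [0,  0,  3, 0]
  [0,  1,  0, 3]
x^4 - 12*x^3 + 54*x^2 - 108*x + 81

Expanding det(x·I − A) (e.g. by cofactor expansion or by noting that A is similar to its Jordan form J, which has the same characteristic polynomial as A) gives
  χ_A(x) = x^4 - 12*x^3 + 54*x^2 - 108*x + 81
which factors as (x - 3)^4. The eigenvalues (with algebraic multiplicities) are λ = 3 with multiplicity 4.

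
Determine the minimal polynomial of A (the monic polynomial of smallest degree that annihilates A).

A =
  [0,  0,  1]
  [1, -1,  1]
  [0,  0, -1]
x^2 + x

The characteristic polynomial is χ_A(x) = x*(x + 1)^2, so the eigenvalues are known. The minimal polynomial is
  m_A(x) = Π_λ (x − λ)^{k_λ}
where k_λ is the size of the *largest* Jordan block for λ (equivalently, the smallest k with (A − λI)^k v = 0 for every generalised eigenvector v of λ).

  λ = -1: largest Jordan block has size 1, contributing (x + 1)
  λ = 0: largest Jordan block has size 1, contributing (x − 0)

So m_A(x) = x*(x + 1) = x^2 + x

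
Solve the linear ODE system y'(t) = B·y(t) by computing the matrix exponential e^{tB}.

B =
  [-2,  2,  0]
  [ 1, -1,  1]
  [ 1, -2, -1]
e^{tB} =
  [2*t*exp(-t) - 2*exp(-t) + 3*exp(-2*t), 2*exp(-t) - 2*exp(-2*t), 2*t*exp(-t) - 2*exp(-t) + 2*exp(-2*t)]
  [t*exp(-t), exp(-t), t*exp(-t)]
  [-2*t*exp(-t) + 3*exp(-t) - 3*exp(-2*t), -2*exp(-t) + 2*exp(-2*t), -2*t*exp(-t) + 3*exp(-t) - 2*exp(-2*t)]

Strategy: write B = P · J · P⁻¹ where J is a Jordan canonical form, so e^{tB} = P · e^{tJ} · P⁻¹, and e^{tJ} can be computed block-by-block.

B has Jordan form
J =
  [-2,  0,  0]
  [ 0, -1,  1]
  [ 0,  0, -1]
(up to reordering of blocks).

Per-block formulas:
  For a 2×2 Jordan block J_2(-1): exp(t · J_2(-1)) = e^(-1t)·(I + t·N), where N is the 2×2 nilpotent shift.
  For a 1×1 block at λ = -2: exp(t · [-2]) = [e^(-2t)].

After assembling e^{tJ} and conjugating by P, we get:

e^{tB} =
  [2*t*exp(-t) - 2*exp(-t) + 3*exp(-2*t), 2*exp(-t) - 2*exp(-2*t), 2*t*exp(-t) - 2*exp(-t) + 2*exp(-2*t)]
  [t*exp(-t), exp(-t), t*exp(-t)]
  [-2*t*exp(-t) + 3*exp(-t) - 3*exp(-2*t), -2*exp(-t) + 2*exp(-2*t), -2*t*exp(-t) + 3*exp(-t) - 2*exp(-2*t)]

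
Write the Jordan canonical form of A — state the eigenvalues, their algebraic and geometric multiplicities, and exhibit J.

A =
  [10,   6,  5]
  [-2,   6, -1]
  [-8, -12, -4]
J_1(0) ⊕ J_2(6)

The characteristic polynomial is
  det(x·I − A) = x^3 - 12*x^2 + 36*x = x*(x - 6)^2

Eigenvalues and multiplicities (the geometric multiplicity of λ is n − rank(A − λI), which equals the number of Jordan blocks for λ):
  λ = 0: algebraic multiplicity = 1, geometric multiplicity = 1
  λ = 6: algebraic multiplicity = 2, geometric multiplicity = 1

Determining the block sizes for each eigenvalue:
  λ = 0: one block (gm = 1), so the single block has size am = 1 → block sizes [1]
  λ = 6: one block (gm = 1), so the single block has size am = 2 → block sizes [2]

Assembling the blocks gives a Jordan form
J =
  [0, 0, 0]
  [0, 6, 1]
  [0, 0, 6]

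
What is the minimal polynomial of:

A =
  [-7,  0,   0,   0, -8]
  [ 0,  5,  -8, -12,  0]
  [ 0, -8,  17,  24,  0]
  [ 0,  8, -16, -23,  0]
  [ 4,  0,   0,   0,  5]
x^2 + 2*x - 3

The characteristic polynomial is χ_A(x) = (x - 1)^3*(x + 3)^2, so the eigenvalues are known. The minimal polynomial is
  m_A(x) = Π_λ (x − λ)^{k_λ}
where k_λ is the size of the *largest* Jordan block for λ (equivalently, the smallest k with (A − λI)^k v = 0 for every generalised eigenvector v of λ).

  λ = -3: largest Jordan block has size 1, contributing (x + 3)
  λ = 1: largest Jordan block has size 1, contributing (x − 1)

So m_A(x) = (x - 1)*(x + 3) = x^2 + 2*x - 3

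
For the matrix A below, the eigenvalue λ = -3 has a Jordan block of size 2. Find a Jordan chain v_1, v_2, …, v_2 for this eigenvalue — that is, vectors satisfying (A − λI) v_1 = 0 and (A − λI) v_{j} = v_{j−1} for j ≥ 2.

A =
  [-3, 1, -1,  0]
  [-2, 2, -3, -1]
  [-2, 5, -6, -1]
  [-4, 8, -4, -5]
A Jordan chain for λ = -3 of length 2:
v_1 = (0, -2, -2, -4)ᵀ
v_2 = (1, 0, 0, 0)ᵀ

Let N = A − (-3)·I. We want v_2 with N^2 v_2 = 0 but N^1 v_2 ≠ 0; then v_{j-1} := N · v_j for j = 2, …, 2.

Pick v_2 = (1, 0, 0, 0)ᵀ.
Then v_1 = N · v_2 = (0, -2, -2, -4)ᵀ.

Sanity check: (A − (-3)·I) v_1 = (0, 0, 0, 0)ᵀ = 0. ✓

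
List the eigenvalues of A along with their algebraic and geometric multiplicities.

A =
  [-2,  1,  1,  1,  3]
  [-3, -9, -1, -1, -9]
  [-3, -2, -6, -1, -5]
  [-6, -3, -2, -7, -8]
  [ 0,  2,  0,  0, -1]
λ = -5: alg = 5, geom = 3

Step 1 — factor the characteristic polynomial to read off the algebraic multiplicities:
  χ_A(x) = (x + 5)^5

Step 2 — compute geometric multiplicities via the rank-nullity identity g(λ) = n − rank(A − λI):
  rank(A − (-5)·I) = 2, so dim ker(A − (-5)·I) = n − 2 = 3

Summary:
  λ = -5: algebraic multiplicity = 5, geometric multiplicity = 3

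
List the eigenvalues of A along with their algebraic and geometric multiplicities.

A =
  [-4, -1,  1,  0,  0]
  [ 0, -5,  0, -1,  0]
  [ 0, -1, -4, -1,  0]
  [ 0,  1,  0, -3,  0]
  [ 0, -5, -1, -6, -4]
λ = -4: alg = 5, geom = 3

Step 1 — factor the characteristic polynomial to read off the algebraic multiplicities:
  χ_A(x) = (x + 4)^5

Step 2 — compute geometric multiplicities via the rank-nullity identity g(λ) = n − rank(A − λI):
  rank(A − (-4)·I) = 2, so dim ker(A − (-4)·I) = n − 2 = 3

Summary:
  λ = -4: algebraic multiplicity = 5, geometric multiplicity = 3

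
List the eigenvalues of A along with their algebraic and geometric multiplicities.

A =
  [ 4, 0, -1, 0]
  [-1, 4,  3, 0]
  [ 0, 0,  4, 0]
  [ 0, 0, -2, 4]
λ = 4: alg = 4, geom = 2

Step 1 — factor the characteristic polynomial to read off the algebraic multiplicities:
  χ_A(x) = (x - 4)^4

Step 2 — compute geometric multiplicities via the rank-nullity identity g(λ) = n − rank(A − λI):
  rank(A − (4)·I) = 2, so dim ker(A − (4)·I) = n − 2 = 2

Summary:
  λ = 4: algebraic multiplicity = 4, geometric multiplicity = 2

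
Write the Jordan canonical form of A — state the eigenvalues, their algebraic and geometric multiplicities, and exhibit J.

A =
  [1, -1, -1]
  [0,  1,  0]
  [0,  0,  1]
J_2(1) ⊕ J_1(1)

The characteristic polynomial is
  det(x·I − A) = x^3 - 3*x^2 + 3*x - 1 = (x - 1)^3

Eigenvalues and multiplicities (the geometric multiplicity of λ is n − rank(A − λI), which equals the number of Jordan blocks for λ):
  λ = 1: algebraic multiplicity = 3, geometric multiplicity = 2

Determining the block sizes for each eigenvalue:
  λ = 1: 2 blocks summing to 3 forces exactly one block of size 2 and the rest size 1 → block sizes [2, 1]

Assembling the blocks gives a Jordan form
J =
  [1, 1, 0]
  [0, 1, 0]
  [0, 0, 1]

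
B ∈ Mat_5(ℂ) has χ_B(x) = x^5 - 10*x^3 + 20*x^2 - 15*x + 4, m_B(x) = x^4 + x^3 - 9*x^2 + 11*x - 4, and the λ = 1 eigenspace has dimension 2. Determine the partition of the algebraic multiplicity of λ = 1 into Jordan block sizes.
Block sizes for λ = 1: [3, 1]

Step 1 — from the characteristic polynomial, algebraic multiplicity of λ = 1 is 4. From dim ker(B − (1)·I) = 2, there are exactly 2 Jordan blocks for λ = 1.
Step 2 — from the minimal polynomial, the factor (x − 1)^3 tells us the largest block for λ = 1 has size 3.
Step 3 — with total size 4, 2 blocks, and largest block 3, the block sizes (in nonincreasing order) are [3, 1].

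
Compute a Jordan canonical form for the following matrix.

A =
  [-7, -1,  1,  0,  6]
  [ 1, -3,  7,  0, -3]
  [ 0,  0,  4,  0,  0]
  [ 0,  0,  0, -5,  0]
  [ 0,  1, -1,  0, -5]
J_3(-5) ⊕ J_1(-5) ⊕ J_1(4)

The characteristic polynomial is
  det(x·I − A) = x^5 + 16*x^4 + 70*x^3 - 100*x^2 - 1375*x - 2500 = (x - 4)*(x + 5)^4

Eigenvalues and multiplicities (the geometric multiplicity of λ is n − rank(A − λI), which equals the number of Jordan blocks for λ):
  λ = -5: algebraic multiplicity = 4, geometric multiplicity = 2
  λ = 4: algebraic multiplicity = 1, geometric multiplicity = 1

Determining the block sizes for each eigenvalue:
  λ = -5: with am = 4 and gm = 2, the partition is not yet determined (e.g. several partitions of 4 into 2 parts exist). Let N = A − (-5)·I. Computing rank(N^1) = 3, rank(N^2) = 2, rank(N^3) = 1; the number of blocks of size ≥ j is rank(N^{j−1}) − rank(N^j), giving [2, 1, 1]. So we have 1 block(s) of size 3, 1 block(s) of size 1 → block sizes [3, 1]
  λ = 4: one block (gm = 1), so the single block has size am = 1 → block sizes [1]

Assembling the blocks gives a Jordan form
J =
  [-5,  1,  0,  0, 0]
  [ 0, -5,  1,  0, 0]
  [ 0,  0, -5,  0, 0]
  [ 0,  0,  0, -5, 0]
  [ 0,  0,  0,  0, 4]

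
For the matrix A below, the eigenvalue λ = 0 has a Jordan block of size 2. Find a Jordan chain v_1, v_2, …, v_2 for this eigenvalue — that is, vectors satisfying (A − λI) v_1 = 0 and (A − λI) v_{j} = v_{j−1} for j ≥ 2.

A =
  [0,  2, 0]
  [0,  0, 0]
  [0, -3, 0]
A Jordan chain for λ = 0 of length 2:
v_1 = (2, 0, -3)ᵀ
v_2 = (0, 1, 0)ᵀ

Let N = A − (0)·I. We want v_2 with N^2 v_2 = 0 but N^1 v_2 ≠ 0; then v_{j-1} := N · v_j for j = 2, …, 2.

Pick v_2 = (0, 1, 0)ᵀ.
Then v_1 = N · v_2 = (2, 0, -3)ᵀ.

Sanity check: (A − (0)·I) v_1 = (0, 0, 0)ᵀ = 0. ✓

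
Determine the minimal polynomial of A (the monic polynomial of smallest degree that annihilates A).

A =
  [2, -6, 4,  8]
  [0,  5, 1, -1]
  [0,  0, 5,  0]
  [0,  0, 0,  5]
x^3 - 12*x^2 + 45*x - 50

The characteristic polynomial is χ_A(x) = (x - 5)^3*(x - 2), so the eigenvalues are known. The minimal polynomial is
  m_A(x) = Π_λ (x − λ)^{k_λ}
where k_λ is the size of the *largest* Jordan block for λ (equivalently, the smallest k with (A − λI)^k v = 0 for every generalised eigenvector v of λ).

  λ = 2: largest Jordan block has size 1, contributing (x − 2)
  λ = 5: largest Jordan block has size 2, contributing (x − 5)^2

So m_A(x) = (x - 5)^2*(x - 2) = x^3 - 12*x^2 + 45*x - 50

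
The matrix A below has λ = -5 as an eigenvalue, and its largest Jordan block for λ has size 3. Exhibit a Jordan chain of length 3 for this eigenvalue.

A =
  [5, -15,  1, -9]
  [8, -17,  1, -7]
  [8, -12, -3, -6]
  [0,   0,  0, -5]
A Jordan chain for λ = -5 of length 3:
v_1 = (-12, -8, 0, 0)ᵀ
v_2 = (10, 8, 8, 0)ᵀ
v_3 = (1, 0, 0, 0)ᵀ

Let N = A − (-5)·I. We want v_3 with N^3 v_3 = 0 but N^2 v_3 ≠ 0; then v_{j-1} := N · v_j for j = 3, …, 2.

Pick v_3 = (1, 0, 0, 0)ᵀ.
Then v_2 = N · v_3 = (10, 8, 8, 0)ᵀ.
Then v_1 = N · v_2 = (-12, -8, 0, 0)ᵀ.

Sanity check: (A − (-5)·I) v_1 = (0, 0, 0, 0)ᵀ = 0. ✓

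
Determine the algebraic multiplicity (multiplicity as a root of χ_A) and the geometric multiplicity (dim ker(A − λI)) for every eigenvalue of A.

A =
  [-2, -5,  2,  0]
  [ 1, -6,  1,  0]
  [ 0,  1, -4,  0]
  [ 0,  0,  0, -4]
λ = -4: alg = 4, geom = 2

Step 1 — factor the characteristic polynomial to read off the algebraic multiplicities:
  χ_A(x) = (x + 4)^4

Step 2 — compute geometric multiplicities via the rank-nullity identity g(λ) = n − rank(A − λI):
  rank(A − (-4)·I) = 2, so dim ker(A − (-4)·I) = n − 2 = 2

Summary:
  λ = -4: algebraic multiplicity = 4, geometric multiplicity = 2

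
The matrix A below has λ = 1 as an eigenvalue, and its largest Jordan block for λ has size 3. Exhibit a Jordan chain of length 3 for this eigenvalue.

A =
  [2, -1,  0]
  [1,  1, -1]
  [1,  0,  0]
A Jordan chain for λ = 1 of length 3:
v_1 = (-1, -1, -1)ᵀ
v_2 = (-1, 0, 0)ᵀ
v_3 = (0, 1, 0)ᵀ

Let N = A − (1)·I. We want v_3 with N^3 v_3 = 0 but N^2 v_3 ≠ 0; then v_{j-1} := N · v_j for j = 3, …, 2.

Pick v_3 = (0, 1, 0)ᵀ.
Then v_2 = N · v_3 = (-1, 0, 0)ᵀ.
Then v_1 = N · v_2 = (-1, -1, -1)ᵀ.

Sanity check: (A − (1)·I) v_1 = (0, 0, 0)ᵀ = 0. ✓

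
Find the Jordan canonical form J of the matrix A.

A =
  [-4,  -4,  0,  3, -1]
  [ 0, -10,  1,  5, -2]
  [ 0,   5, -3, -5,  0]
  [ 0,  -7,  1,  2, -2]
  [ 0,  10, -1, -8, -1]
J_1(-4) ⊕ J_3(-3) ⊕ J_1(-3)

The characteristic polynomial is
  det(x·I − A) = x^5 + 16*x^4 + 102*x^3 + 324*x^2 + 513*x + 324 = (x + 3)^4*(x + 4)

Eigenvalues and multiplicities (the geometric multiplicity of λ is n − rank(A − λI), which equals the number of Jordan blocks for λ):
  λ = -4: algebraic multiplicity = 1, geometric multiplicity = 1
  λ = -3: algebraic multiplicity = 4, geometric multiplicity = 2

Determining the block sizes for each eigenvalue:
  λ = -4: one block (gm = 1), so the single block has size am = 1 → block sizes [1]
  λ = -3: with am = 4 and gm = 2, the partition is not yet determined (e.g. several partitions of 4 into 2 parts exist). Let N = A − (-3)·I. Computing rank(N^1) = 3, rank(N^2) = 2, rank(N^3) = 1; the number of blocks of size ≥ j is rank(N^{j−1}) − rank(N^j), giving [2, 1, 1]. So we have 1 block(s) of size 3, 1 block(s) of size 1 → block sizes [3, 1]

Assembling the blocks gives a Jordan form
J =
  [-4,  0,  0,  0,  0]
  [ 0, -3,  1,  0,  0]
  [ 0,  0, -3,  1,  0]
  [ 0,  0,  0, -3,  0]
  [ 0,  0,  0,  0, -3]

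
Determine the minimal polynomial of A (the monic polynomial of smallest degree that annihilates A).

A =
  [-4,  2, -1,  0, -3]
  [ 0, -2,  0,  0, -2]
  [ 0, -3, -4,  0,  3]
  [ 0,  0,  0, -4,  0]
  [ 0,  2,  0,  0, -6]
x^3 + 12*x^2 + 48*x + 64

The characteristic polynomial is χ_A(x) = (x + 4)^5, so the eigenvalues are known. The minimal polynomial is
  m_A(x) = Π_λ (x − λ)^{k_λ}
where k_λ is the size of the *largest* Jordan block for λ (equivalently, the smallest k with (A − λI)^k v = 0 for every generalised eigenvector v of λ).

  λ = -4: largest Jordan block has size 3, contributing (x + 4)^3

So m_A(x) = (x + 4)^3 = x^3 + 12*x^2 + 48*x + 64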